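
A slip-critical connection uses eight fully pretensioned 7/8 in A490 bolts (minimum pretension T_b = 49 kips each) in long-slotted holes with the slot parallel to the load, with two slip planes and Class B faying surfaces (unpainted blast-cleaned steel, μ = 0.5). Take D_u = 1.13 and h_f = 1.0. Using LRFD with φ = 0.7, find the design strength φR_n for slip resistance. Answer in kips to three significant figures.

R_n = μ · D_u · h_f · T_b · n_s · n_b = 0.5 × 1.13 × 1.0 × 49 × 2 × 8 = 443 kips.
Design strength φR_n = 0.7 × 443 = 310 kips.

310 kips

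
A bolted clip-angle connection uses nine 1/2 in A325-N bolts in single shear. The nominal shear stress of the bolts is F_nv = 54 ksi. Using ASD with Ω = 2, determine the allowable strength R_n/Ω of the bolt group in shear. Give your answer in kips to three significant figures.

A_b = π × 0.5² / 4 = 0.1963 in².
R_n = F_nv · A_b · n · n_s = 54 × 0.1963 × 9 × 1 = 95.43 kips.
Allowable strength R_n/Ω = 95.43 / 2 = 47.7 kips.

47.7 kips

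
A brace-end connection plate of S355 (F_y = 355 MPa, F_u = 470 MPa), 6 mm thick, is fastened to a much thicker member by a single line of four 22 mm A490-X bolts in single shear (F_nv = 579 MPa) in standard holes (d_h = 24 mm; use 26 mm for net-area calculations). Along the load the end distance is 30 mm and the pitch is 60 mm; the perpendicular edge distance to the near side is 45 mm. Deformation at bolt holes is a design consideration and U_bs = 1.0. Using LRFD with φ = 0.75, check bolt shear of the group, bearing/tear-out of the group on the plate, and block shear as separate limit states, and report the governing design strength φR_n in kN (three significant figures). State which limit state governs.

Bolt shear: A_b = π·22²/4 = 380.1 mm²; R_n = 579 × 380.1 × 4 × 1 / 1000 = 880.4 kN → 0.75 × 880.4 = 660 kN.
Bearing: edge l_c = 18, r_n = 60.91 kN; interior l_c = 36, r_n = 121.8 kN; R_n = 60.91 + 3·121.8 = 426.4 kN → 320 kN.
Block shear: A_gv = 1260, A_nv = 714, A_nt = 192 mm²; R_n = min(0.6F_uA_nv, 0.6F_yA_gv) + U_bs·F_u·A_nt = 291.6 kN → 219 kN.
Block shear governs: 219 kN.

219 kN (block shear governs)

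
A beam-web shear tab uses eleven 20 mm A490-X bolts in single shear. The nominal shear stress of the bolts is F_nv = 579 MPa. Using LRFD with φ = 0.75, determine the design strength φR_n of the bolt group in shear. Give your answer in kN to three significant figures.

A_b = π × 20² / 4 = 314.2 mm².
R_n = F_nv · A_b · n · n_s = 579 × 314.2 × 11 × 1 / 1000 = 2001 kN.
Design strength φR_n = 0.75 × 2001 = 1500 kN.

1500 kN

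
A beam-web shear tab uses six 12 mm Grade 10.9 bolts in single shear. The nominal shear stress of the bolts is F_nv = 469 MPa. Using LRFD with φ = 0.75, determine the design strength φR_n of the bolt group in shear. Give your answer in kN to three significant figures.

239 kN

A_b = π × 12² / 4 = 113.1 mm².
R_n = F_nv · A_b · n · n_s = 469 × 113.1 × 6 × 1 / 1000 = 318.3 kN.
Design strength φR_n = 0.75 × 318.3 = 239 kN.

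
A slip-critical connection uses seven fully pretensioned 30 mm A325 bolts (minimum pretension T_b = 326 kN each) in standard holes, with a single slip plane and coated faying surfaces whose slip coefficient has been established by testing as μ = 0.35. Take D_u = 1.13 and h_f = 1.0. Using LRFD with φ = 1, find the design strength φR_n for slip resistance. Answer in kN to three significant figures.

903 kN

R_n = μ · D_u · h_f · T_b · n_s · n_b = 0.35 × 1.13 × 1.0 × 326 × 1 × 7 = 902.5 kN.
Design strength φR_n = 1 × 902.5 = 903 kN.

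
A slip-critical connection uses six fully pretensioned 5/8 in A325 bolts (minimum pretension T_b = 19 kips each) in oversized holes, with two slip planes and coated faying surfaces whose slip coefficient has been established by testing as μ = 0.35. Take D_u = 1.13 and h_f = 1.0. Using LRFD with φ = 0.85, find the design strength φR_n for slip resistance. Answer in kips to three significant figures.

76.6 kips

R_n = μ · D_u · h_f · T_b · n_s · n_b = 0.35 × 1.13 × 1.0 × 19 × 2 × 6 = 90.17 kips.
Design strength φR_n = 0.85 × 90.17 = 76.6 kips.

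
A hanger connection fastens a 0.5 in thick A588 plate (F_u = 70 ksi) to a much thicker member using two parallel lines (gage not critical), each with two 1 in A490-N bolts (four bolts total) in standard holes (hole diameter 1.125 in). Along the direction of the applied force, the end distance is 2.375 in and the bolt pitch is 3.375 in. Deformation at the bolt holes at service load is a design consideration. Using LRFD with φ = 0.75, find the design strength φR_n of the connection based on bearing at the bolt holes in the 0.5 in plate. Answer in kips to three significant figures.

240 kips

Per bolt r_n = 1.2 l_c t F_u ≤ 2.4 d t F_u; upper limit = 2.4 × 1 × 0.5 × 70 = 84 kips.
Edge bolt: l_c = 2.375 − 1.125/2 = 1.812 in → 1.2 × 1.812 × 0.5 × 70 = 76.12 → r_n = 76.12 kips.
Interior bolts: l_c = 3.375 − 1.125 = 2.25 in → 1.2 × 2.25 × 0.5 × 70 = 94.5 → r_n = 84 kips.
R_n = 2 × 76.12 + 2 × 84 = 320.2 kips.
Design strength φR_n = 0.75 × 320.2 = 240 kips.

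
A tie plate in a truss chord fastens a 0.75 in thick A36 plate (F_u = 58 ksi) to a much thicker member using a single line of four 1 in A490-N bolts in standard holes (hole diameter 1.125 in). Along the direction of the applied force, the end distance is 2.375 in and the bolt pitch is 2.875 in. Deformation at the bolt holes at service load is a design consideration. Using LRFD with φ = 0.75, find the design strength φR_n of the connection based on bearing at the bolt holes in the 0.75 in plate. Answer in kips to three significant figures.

Per bolt r_n = 1.2 l_c t F_u ≤ 2.4 d t F_u; upper limit = 2.4 × 1 × 0.75 × 58 = 104.4 kips.
Edge bolt: l_c = 2.375 − 1.125/2 = 1.812 in → 1.2 × 1.812 × 0.75 × 58 = 94.61 → r_n = 94.61 kips.
Interior bolts: l_c = 2.875 − 1.125 = 1.75 in → 1.2 × 1.75 × 0.75 × 58 = 91.35 → r_n = 91.35 kips.
R_n = 1 × 94.61 + 3 × 91.35 = 368.7 kips.
Design strength φR_n = 0.75 × 368.7 = 276 kips.

276 kips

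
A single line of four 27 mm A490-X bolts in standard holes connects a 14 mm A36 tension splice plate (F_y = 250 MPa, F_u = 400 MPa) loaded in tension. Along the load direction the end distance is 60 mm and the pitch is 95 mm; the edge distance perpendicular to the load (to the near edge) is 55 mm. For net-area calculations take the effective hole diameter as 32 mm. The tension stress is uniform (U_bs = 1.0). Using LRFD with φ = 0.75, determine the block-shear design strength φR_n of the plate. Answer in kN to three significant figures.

Shear plane L_v = 60 + 3·95 = 345 mm; A_gv = 345 × 14 = 4830 mm².
A_nv = (345 − 3.5·32) × 14 = 3262 mm².
A_nt = (55 − 0.5·32) × 14 = 546 mm².
0.6 F_u A_nv = 782.9 kN; 0.6 F_y A_gv = 724.5 kN → shear yielding governs the shear term.
R_n = 724.5 + 1.0 × 400 × 546 / 1000 = 942.9 kN.
Design strength φR_n = 0.75 × 942.9 = 707 kN.

707 kN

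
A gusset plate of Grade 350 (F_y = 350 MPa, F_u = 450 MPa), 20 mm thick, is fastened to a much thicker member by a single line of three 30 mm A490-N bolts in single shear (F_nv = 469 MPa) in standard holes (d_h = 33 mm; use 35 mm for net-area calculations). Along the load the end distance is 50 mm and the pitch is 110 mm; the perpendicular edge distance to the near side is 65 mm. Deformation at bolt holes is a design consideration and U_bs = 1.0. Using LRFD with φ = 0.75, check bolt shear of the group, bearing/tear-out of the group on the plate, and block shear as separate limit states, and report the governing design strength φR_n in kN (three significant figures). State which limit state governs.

746 kN (bolt shear governs)

Bolt shear: A_b = π·30²/4 = 706.9 mm²; R_n = 469 × 706.9 × 3 × 1 / 1000 = 994.5 kN → 0.75 × 994.5 = 746 kN.
Bearing: edge l_c = 33.5, r_n = 361.8 kN; interior l_c = 77, r_n = 648 kN; R_n = 361.8 + 2·648 = 1658 kN → 1240 kN.
Block shear: A_gv = 5400, A_nv = 3650, A_nt = 950 mm²; R_n = min(0.6F_uA_nv, 0.6F_yA_gv) + U_bs·F_u·A_nt = 1413 kN → 1060 kN.
Bolt shear governs: 746 kN.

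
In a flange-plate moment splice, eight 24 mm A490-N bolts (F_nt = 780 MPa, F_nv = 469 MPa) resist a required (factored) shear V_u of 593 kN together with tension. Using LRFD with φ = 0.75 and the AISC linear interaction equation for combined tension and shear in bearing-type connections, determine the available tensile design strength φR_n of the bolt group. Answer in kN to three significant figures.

1770 kN

A_b = π·24²/4 = 452.4 mm²; f_rv = 593 × 1000 / (8 × 452.4) = 163.9 MPa.
F'_nt = 1.3 F_nt − (F_nt / φF_nv) f_rv = 1.3·780 − (780/(0.75·469))·163.9 = 650.7 MPa, capped at F_nt → F'_nt = 650.7 MPa.
R_n = F'_nt · A_b · n = 650.7 × 452.4 × 8 / 1000 = 2355 kN.
Design strength φR_n = 0.75 × 2355 = 1770 kN.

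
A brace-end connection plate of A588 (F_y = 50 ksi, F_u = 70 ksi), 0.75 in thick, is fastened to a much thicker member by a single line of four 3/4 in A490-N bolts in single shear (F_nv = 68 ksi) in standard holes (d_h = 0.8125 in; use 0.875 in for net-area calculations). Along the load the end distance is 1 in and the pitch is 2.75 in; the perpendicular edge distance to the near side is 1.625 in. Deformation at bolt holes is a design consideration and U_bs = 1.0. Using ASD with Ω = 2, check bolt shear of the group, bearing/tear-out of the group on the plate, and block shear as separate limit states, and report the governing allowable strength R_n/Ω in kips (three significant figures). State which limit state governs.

Bolt shear: A_b = π·0.75²/4 = 0.4418 in²; R_n = 68 × 0.4418 × 4 × 1 = 120.2 kips → 120.2 / 2 = 60.1 kips.
Bearing: edge l_c = 0.5938, r_n = 37.41 kips; interior l_c = 1.938, r_n = 94.5 kips; R_n = 37.41 + 3·94.5 = 320.9 kips → 160 kips.
Block shear: A_gv = 6.938, A_nv = 4.641, A_nt = 0.8906 in²; R_n = min(0.6F_uA_nv, 0.6F_yA_gv) + U_bs·F_u·A_nt = 257.2 kips → 129 kips.
Bolt shear governs: 60.1 kips.

60.1 kips (bolt shear governs)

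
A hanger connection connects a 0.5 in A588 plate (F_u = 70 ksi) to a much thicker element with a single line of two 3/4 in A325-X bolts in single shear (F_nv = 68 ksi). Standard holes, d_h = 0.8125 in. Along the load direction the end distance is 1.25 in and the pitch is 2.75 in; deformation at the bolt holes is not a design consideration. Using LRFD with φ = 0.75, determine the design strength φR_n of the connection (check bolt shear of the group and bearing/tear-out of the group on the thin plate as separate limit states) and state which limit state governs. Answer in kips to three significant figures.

Bolt shear: A_b = π·0.75²/4 = 0.4418 in²; R_n = 68 × 0.4418 × 2 × 1 = 60.08 kips → 0.75 × 60.08 = 45.1 kips.
Bearing (1.5 l_c t F_u ≤ 3.0 d t F_u): upper limit = 3.0·0.75·0.5·70 = 78.75 kips.
  Edge l_c = 1.25 − 0.8125/2 = 0.8438 → r_n = 44.3 kips; interior l_c = 2.75 − 0.8125 = 1.938 → r_n = 78.75 kips.
  R_n,bearing = 1·44.3 + 1·78.75 = 123 kips → 0.75 × 123 = 92.3 kips.
Bolt shear governs: 45.1 kips.

45.1 kips (bolt shear governs)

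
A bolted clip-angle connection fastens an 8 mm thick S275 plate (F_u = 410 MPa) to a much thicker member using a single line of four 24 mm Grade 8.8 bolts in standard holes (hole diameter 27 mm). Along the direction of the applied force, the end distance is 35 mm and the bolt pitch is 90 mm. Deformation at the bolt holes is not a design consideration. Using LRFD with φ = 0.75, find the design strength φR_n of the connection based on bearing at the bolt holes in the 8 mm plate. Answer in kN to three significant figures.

611 kN

Per bolt r_n = 1.5 l_c t F_u ≤ 3.0 d t F_u; upper limit = 3.0 × 24 × 8 × 410 / 1000 = 236.2 kN.
Edge bolt: l_c = 35 − 27/2 = 21.5 mm → 1.5 × 21.5 × 8 × 410 / 1000 = 105.8 → r_n = 105.8 kN.
Interior bolts: l_c = 90 − 27 = 63 mm → 1.5 × 63 × 8 × 410 / 1000 = 310 → r_n = 236.2 kN.
R_n = 1 × 105.8 + 3 × 236.2 = 814.3 kN.
Design strength φR_n = 0.75 × 814.3 = 611 kN.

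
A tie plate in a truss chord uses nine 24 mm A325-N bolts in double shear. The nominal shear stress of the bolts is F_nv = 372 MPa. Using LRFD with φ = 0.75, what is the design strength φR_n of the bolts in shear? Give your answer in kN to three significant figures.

A_b = π × 24² / 4 = 452.4 mm².
R_n = F_nv · A_b · n · n_s = 372 × 452.4 × 9 × 2 / 1000 = 3029 kN.
Design strength φR_n = 0.75 × 3029 = 2270 kN.

2270 kN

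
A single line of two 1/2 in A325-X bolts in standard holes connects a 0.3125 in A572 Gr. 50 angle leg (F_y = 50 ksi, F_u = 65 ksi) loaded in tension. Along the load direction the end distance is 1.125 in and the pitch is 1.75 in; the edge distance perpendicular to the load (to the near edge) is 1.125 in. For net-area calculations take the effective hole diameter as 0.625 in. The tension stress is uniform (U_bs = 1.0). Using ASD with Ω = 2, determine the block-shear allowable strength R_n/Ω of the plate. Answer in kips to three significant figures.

20.1 kips

Shear plane L_v = 1.125 + 1·1.75 = 2.875 in; A_gv = 2.875 × 0.3125 = 0.8984 in².
A_nv = (2.875 − 1.5·0.625) × 0.3125 = 0.6055 in².
A_nt = (1.125 − 0.5·0.625) × 0.3125 = 0.2539 in².
0.6 F_u A_nv = 23.61 kips; 0.6 F_y A_gv = 26.95 kips → shear rupture governs the shear term.
R_n = 23.61 + 1.0 × 65 × 0.2539 = 40.12 kips.
Allowable strength R_n/Ω = 40.12 / 2 = 20.1 kips.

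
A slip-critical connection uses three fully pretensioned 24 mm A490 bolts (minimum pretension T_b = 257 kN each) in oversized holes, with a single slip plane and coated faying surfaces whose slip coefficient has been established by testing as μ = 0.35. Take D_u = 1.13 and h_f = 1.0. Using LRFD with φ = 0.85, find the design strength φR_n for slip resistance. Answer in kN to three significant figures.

R_n = μ · D_u · h_f · T_b · n_s · n_b = 0.35 × 1.13 × 1.0 × 257 × 1 × 3 = 304.9 kN.
Design strength φR_n = 0.85 × 304.9 = 259 kN.

259 kN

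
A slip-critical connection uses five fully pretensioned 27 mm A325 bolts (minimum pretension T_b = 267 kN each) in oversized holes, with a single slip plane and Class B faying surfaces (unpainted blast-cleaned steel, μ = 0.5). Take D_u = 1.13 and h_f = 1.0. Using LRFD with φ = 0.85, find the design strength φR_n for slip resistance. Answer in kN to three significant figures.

R_n = μ · D_u · h_f · T_b · n_s · n_b = 0.5 × 1.13 × 1.0 × 267 × 1 × 5 = 754.3 kN.
Design strength φR_n = 0.85 × 754.3 = 641 kN.

641 kN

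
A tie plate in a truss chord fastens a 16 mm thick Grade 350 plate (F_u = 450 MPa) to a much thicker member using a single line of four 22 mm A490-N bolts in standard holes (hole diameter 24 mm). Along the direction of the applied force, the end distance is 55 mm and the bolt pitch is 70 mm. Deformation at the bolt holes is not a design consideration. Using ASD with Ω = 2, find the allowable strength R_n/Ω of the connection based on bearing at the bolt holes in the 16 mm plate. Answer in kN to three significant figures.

Per bolt r_n = 1.5 l_c t F_u ≤ 3.0 d t F_u; upper limit = 3.0 × 22 × 16 × 450 / 1000 = 475.2 kN.
Edge bolt: l_c = 55 − 24/2 = 43 mm → 1.5 × 43 × 16 × 450 / 1000 = 464.4 → r_n = 464.4 kN.
Interior bolts: l_c = 70 − 24 = 46 mm → 1.5 × 46 × 16 × 450 / 1000 = 496.8 → r_n = 475.2 kN.
R_n = 1 × 464.4 + 3 × 475.2 = 1890 kN.
Allowable strength R_n/Ω = 1890 / 2 = 945 kN.

945 kN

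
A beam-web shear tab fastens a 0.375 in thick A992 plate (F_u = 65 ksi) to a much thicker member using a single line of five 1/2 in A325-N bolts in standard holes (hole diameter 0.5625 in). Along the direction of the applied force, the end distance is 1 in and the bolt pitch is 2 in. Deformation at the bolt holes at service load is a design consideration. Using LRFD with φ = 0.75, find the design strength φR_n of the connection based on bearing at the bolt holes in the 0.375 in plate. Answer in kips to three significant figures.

Per bolt r_n = 1.2 l_c t F_u ≤ 2.4 d t F_u; upper limit = 2.4 × 0.5 × 0.375 × 65 = 29.25 kips.
Edge bolt: l_c = 1 − 0.5625/2 = 0.7188 in → 1.2 × 0.7188 × 0.375 × 65 = 21.02 → r_n = 21.02 kips.
Interior bolts: l_c = 2 − 0.5625 = 1.438 in → 1.2 × 1.438 × 0.375 × 65 = 42.05 → r_n = 29.25 kips.
R_n = 1 × 21.02 + 4 × 29.25 = 138 kips.
Design strength φR_n = 0.75 × 138 = 104 kips.

104 kips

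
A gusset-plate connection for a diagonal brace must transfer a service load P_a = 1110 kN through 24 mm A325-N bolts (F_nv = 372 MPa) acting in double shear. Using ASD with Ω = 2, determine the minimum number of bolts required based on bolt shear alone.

7 bolts

A_b = π·24²/4 = 452.4 mm².
Per-bolt allowable strength R_n/Ω = 372 × 452.4 × 2 / 1000 / 2 = 168.3 kN.
n ≥ 1110 / 168.3 = 6.596 → use 7 bolts.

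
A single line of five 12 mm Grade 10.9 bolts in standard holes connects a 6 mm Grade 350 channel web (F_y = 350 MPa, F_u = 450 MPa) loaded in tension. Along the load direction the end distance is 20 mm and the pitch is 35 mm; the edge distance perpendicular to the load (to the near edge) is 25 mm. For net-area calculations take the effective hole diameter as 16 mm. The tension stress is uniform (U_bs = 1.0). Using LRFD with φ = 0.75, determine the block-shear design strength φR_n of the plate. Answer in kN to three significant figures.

141 kN

Shear plane L_v = 20 + 4·35 = 160 mm; A_gv = 160 × 6 = 960 mm².
A_nv = (160 − 4.5·16) × 6 = 528 mm².
A_nt = (25 − 0.5·16) × 6 = 102 mm².
0.6 F_u A_nv = 142.6 kN; 0.6 F_y A_gv = 201.6 kN → shear rupture governs the shear term.
R_n = 142.6 + 1.0 × 450 × 102 / 1000 = 188.5 kN.
Design strength φR_n = 0.75 × 188.5 = 141 kN.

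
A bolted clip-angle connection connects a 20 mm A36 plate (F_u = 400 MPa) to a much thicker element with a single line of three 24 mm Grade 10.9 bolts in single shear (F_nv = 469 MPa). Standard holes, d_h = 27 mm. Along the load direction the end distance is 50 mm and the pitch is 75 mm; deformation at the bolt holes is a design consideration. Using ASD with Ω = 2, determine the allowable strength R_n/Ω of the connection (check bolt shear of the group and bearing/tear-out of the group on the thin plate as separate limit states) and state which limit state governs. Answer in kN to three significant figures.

318 kN (bolt shear governs)

Bolt shear: A_b = π·24²/4 = 452.4 mm²; R_n = 469 × 452.4 × 3 × 1 / 1000 = 636.5 kN → 636.5 / 2 = 318 kN.
Bearing (1.2 l_c t F_u ≤ 2.4 d t F_u): upper limit = 2.4·24·20·400 / 1000 = 460.8 kN.
  Edge l_c = 50 − 27/2 = 36.5 → r_n = 350.4 kN; interior l_c = 75 − 27 = 48 → r_n = 460.8 kN.
  R_n,bearing = 1·350.4 + 2·460.8 = 1272 kN → 1272 / 2 = 636 kN.
Bolt shear governs: 318 kN.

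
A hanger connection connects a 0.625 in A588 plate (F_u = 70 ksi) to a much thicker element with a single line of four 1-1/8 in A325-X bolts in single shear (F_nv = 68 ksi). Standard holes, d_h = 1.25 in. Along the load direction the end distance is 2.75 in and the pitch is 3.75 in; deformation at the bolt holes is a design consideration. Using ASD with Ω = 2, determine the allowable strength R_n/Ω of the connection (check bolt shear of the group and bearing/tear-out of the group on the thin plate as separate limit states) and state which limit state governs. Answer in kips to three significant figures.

Bolt shear: A_b = π·1.125²/4 = 0.994 in²; R_n = 68 × 0.994 × 4 × 1 = 270.4 kips → 270.4 / 2 = 135 kips.
Bearing (1.2 l_c t F_u ≤ 2.4 d t F_u): upper limit = 2.4·1.125·0.625·70 = 118.1 kips.
  Edge l_c = 2.75 − 1.25/2 = 2.125 → r_n = 111.6 kips; interior l_c = 3.75 − 1.25 = 2.5 → r_n = 118.1 kips.
  R_n,bearing = 1·111.6 + 3·118.1 = 465.9 kips → 465.9 / 2 = 233 kips.
Bolt shear governs: 135 kips.

135 kips (bolt shear governs)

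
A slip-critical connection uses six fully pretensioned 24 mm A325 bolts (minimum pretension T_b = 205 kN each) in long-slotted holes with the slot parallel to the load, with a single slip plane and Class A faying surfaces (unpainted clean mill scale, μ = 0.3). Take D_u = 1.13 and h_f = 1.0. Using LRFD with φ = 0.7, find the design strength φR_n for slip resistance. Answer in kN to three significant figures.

R_n = μ · D_u · h_f · T_b · n_s · n_b = 0.3 × 1.13 × 1.0 × 205 × 1 × 6 = 417 kN.
Design strength φR_n = 0.7 × 417 = 292 kN.

292 kN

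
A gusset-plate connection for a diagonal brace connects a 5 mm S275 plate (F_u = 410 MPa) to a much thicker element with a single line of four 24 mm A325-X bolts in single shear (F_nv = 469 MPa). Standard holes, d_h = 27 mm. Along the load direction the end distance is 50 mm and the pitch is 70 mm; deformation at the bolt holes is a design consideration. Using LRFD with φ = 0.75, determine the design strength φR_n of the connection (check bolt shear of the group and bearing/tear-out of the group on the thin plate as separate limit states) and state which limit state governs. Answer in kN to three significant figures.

Bolt shear: A_b = π·24²/4 = 452.4 mm²; R_n = 469 × 452.4 × 4 × 1 / 1000 = 848.7 kN → 0.75 × 848.7 = 637 kN.
Bearing (1.2 l_c t F_u ≤ 2.4 d t F_u): upper limit = 2.4·24·5·410 / 1000 = 118.1 kN.
  Edge l_c = 50 − 27/2 = 36.5 → r_n = 89.79 kN; interior l_c = 70 − 27 = 43 → r_n = 105.8 kN.
  R_n,bearing = 1·89.79 + 3·105.8 = 407.1 kN → 0.75 × 407.1 = 305 kN.
Bearing governs: 305 kN.

305 kN (bearing governs)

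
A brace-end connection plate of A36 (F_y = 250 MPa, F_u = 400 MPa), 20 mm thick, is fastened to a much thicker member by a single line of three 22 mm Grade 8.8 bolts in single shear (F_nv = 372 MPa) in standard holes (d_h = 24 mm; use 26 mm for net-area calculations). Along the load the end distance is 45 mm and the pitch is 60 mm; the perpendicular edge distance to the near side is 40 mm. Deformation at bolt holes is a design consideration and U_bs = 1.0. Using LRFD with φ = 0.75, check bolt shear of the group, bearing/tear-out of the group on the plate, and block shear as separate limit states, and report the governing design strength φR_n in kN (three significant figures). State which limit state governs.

318 kN (bolt shear governs)

Bolt shear: A_b = π·22²/4 = 380.1 mm²; R_n = 372 × 380.1 × 3 × 1 / 1000 = 424.2 kN → 0.75 × 424.2 = 318 kN.
Bearing: edge l_c = 33, r_n = 316.8 kN; interior l_c = 36, r_n = 345.6 kN; R_n = 316.8 + 2·345.6 = 1008 kN → 756 kN.
Block shear: A_gv = 3300, A_nv = 2000, A_nt = 540 mm²; R_n = min(0.6F_uA_nv, 0.6F_yA_gv) + U_bs·F_u·A_nt = 696 kN → 522 kN.
Bolt shear governs: 318 kN.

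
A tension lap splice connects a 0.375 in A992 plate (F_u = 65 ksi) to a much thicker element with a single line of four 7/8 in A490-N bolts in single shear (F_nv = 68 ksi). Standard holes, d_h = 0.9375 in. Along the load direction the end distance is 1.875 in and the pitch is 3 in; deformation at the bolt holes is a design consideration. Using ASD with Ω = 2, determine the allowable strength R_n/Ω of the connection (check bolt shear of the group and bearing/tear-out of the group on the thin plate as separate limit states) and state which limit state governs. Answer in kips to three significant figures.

81.8 kips (bolt shear governs)

Bolt shear: A_b = π·0.875²/4 = 0.6013 in²; R_n = 68 × 0.6013 × 4 × 1 = 163.6 kips → 163.6 / 2 = 81.8 kips.
Bearing (1.2 l_c t F_u ≤ 2.4 d t F_u): upper limit = 2.4·0.875·0.375·65 = 51.19 kips.
  Edge l_c = 1.875 − 0.9375/2 = 1.406 → r_n = 41.13 kips; interior l_c = 3 − 0.9375 = 2.062 → r_n = 51.19 kips.
  R_n,bearing = 1·41.13 + 3·51.19 = 194.7 kips → 194.7 / 2 = 97.3 kips.
Bolt shear governs: 81.8 kips.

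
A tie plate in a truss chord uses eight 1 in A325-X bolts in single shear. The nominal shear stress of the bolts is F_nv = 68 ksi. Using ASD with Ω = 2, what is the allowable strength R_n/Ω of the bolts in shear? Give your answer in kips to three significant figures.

A_b = π × 1² / 4 = 0.7854 in².
R_n = F_nv · A_b · n · n_s = 68 × 0.7854 × 8 × 1 = 427.3 kips.
Allowable strength R_n/Ω = 427.3 / 2 = 214 kips.

214 kips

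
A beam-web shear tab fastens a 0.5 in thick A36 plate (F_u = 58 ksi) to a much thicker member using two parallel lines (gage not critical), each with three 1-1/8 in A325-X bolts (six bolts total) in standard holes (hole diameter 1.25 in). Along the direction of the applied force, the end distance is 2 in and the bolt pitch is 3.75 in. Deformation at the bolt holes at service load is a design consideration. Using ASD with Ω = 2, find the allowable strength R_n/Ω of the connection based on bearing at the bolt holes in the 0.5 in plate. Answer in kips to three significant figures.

204 kips

Per bolt r_n = 1.2 l_c t F_u ≤ 2.4 d t F_u; upper limit = 2.4 × 1.125 × 0.5 × 58 = 78.3 kips.
Edge bolt: l_c = 2 − 1.25/2 = 1.375 in → 1.2 × 1.375 × 0.5 × 58 = 47.85 → r_n = 47.85 kips.
Interior bolts: l_c = 3.75 − 1.25 = 2.5 in → 1.2 × 2.5 × 0.5 × 58 = 87 → r_n = 78.3 kips.
R_n = 2 × 47.85 + 4 × 78.3 = 408.9 kips.
Allowable strength R_n/Ω = 408.9 / 2 = 204 kips.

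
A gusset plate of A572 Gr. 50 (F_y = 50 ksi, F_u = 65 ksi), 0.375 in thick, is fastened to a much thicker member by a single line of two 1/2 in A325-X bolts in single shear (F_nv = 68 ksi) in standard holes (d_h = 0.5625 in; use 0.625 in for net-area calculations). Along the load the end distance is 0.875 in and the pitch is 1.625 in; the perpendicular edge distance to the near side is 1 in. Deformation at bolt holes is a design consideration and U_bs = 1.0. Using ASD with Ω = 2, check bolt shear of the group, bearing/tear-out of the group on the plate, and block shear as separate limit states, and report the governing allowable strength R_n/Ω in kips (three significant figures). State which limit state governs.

13.4 kips (bolt shear governs)

Bolt shear: A_b = π·0.5²/4 = 0.1963 in²; R_n = 68 × 0.1963 × 2 × 1 = 26.7 kips → 26.7 / 2 = 13.4 kips.
Bearing: edge l_c = 0.5938, r_n = 17.37 kips; interior l_c = 1.062, r_n = 29.25 kips; R_n = 17.37 + 1·29.25 = 46.62 kips → 23.3 kips.
Block shear: A_gv = 0.9375, A_nv = 0.5859, A_nt = 0.2578 in²; R_n = min(0.6F_uA_nv, 0.6F_yA_gv) + U_bs·F_u·A_nt = 39.61 kips → 19.8 kips.
Bolt shear governs: 13.4 kips.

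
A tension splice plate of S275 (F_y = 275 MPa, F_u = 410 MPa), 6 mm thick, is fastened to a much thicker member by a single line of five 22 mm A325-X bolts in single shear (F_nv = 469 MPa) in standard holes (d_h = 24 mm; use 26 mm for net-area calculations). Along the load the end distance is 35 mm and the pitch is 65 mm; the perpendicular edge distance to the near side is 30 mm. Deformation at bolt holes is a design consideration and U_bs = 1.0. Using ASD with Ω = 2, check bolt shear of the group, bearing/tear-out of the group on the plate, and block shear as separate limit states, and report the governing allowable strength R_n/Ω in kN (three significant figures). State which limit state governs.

Bolt shear: A_b = π·22²/4 = 380.1 mm²; R_n = 469 × 380.1 × 5 × 1 / 1000 = 891.4 kN → 891.4 / 2 = 446 kN.
Bearing: edge l_c = 23, r_n = 67.9 kN; interior l_c = 41, r_n = 121 kN; R_n = 67.9 + 4·121 = 552 kN → 276 kN.
Block shear: A_gv = 1770, A_nv = 1068, A_nt = 102 mm²; R_n = min(0.6F_uA_nv, 0.6F_yA_gv) + U_bs·F_u·A_nt = 304.5 kN → 152 kN.
Block shear governs: 152 kN.

152 kN (block shear governs)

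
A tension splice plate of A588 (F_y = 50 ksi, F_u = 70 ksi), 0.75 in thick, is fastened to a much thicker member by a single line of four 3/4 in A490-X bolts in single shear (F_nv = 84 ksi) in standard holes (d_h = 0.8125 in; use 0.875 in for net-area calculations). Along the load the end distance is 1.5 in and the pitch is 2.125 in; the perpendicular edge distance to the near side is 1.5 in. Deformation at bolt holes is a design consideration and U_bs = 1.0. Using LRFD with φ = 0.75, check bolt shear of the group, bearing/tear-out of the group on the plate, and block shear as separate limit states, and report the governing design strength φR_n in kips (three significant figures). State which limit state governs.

Bolt shear: A_b = π·0.75²/4 = 0.4418 in²; R_n = 84 × 0.4418 × 4 × 1 = 148.4 kips → 0.75 × 148.4 = 111 kips.
Bearing: edge l_c = 1.094, r_n = 68.91 kips; interior l_c = 1.312, r_n = 82.69 kips; R_n = 68.91 + 3·82.69 = 317 kips → 238 kips.
Block shear: A_gv = 5.906, A_nv = 3.609, A_nt = 0.7969 in²; R_n = min(0.6F_uA_nv, 0.6F_yA_gv) + U_bs·F_u·A_nt = 207.4 kips → 156 kips.
Bolt shear governs: 111 kips.

111 kips (bolt shear governs)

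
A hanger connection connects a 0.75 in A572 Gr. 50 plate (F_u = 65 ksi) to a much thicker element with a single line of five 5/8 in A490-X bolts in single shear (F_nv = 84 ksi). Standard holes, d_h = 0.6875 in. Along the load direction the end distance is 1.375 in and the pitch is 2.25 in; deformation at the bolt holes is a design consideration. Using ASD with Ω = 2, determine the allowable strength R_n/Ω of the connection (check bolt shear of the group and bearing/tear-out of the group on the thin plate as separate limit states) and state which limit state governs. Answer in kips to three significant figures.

Bolt shear: A_b = π·0.625²/4 = 0.3068 in²; R_n = 84 × 0.3068 × 5 × 1 = 128.9 kips → 128.9 / 2 = 64.4 kips.
Bearing (1.2 l_c t F_u ≤ 2.4 d t F_u): upper limit = 2.4·0.625·0.75·65 = 73.12 kips.
  Edge l_c = 1.375 − 0.6875/2 = 1.031 → r_n = 60.33 kips; interior l_c = 2.25 − 0.6875 = 1.562 → r_n = 73.12 kips.
  R_n,bearing = 1·60.33 + 4·73.12 = 352.8 kips → 352.8 / 2 = 176 kips.
Bolt shear governs: 64.4 kips.

64.4 kips (bolt shear governs)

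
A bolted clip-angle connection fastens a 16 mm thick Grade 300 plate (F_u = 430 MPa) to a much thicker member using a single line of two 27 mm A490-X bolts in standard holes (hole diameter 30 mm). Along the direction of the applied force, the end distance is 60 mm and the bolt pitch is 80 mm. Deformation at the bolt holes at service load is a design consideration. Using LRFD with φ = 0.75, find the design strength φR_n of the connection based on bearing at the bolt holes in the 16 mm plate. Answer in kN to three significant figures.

588 kN

Per bolt r_n = 1.2 l_c t F_u ≤ 2.4 d t F_u; upper limit = 2.4 × 27 × 16 × 430 / 1000 = 445.8 kN.
Edge bolt: l_c = 60 − 30/2 = 45 mm → 1.2 × 45 × 16 × 430 / 1000 = 371.5 → r_n = 371.5 kN.
Interior bolts: l_c = 80 − 30 = 50 mm → 1.2 × 50 × 16 × 430 / 1000 = 412.8 → r_n = 412.8 kN.
R_n = 1 × 371.5 + 1 × 412.8 = 784.3 kN.
Design strength φR_n = 0.75 × 784.3 = 588 kN.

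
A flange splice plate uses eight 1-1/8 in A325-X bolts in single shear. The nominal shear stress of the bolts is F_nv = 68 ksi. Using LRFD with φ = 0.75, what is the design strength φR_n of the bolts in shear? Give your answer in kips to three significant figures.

A_b = π × 1.125² / 4 = 0.994 in².
R_n = F_nv · A_b · n · n_s = 68 × 0.994 × 8 × 1 = 540.7 kips.
Design strength φR_n = 0.75 × 540.7 = 406 kips.

406 kips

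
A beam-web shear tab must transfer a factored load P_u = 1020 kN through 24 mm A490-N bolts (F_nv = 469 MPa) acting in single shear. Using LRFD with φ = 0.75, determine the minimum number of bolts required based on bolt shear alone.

7 bolts

A_b = π·24²/4 = 452.4 mm².
Per-bolt design strength φR_n = 0.75 × 469 × 452.4 × 1 / 1000 = 159.1 kN.
n ≥ 1020 / 159.1 = 6.41 → use 7 bolts.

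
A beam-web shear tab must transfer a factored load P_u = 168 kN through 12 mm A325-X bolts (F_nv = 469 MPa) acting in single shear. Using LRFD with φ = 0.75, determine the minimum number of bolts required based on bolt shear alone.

A_b = π·12²/4 = 113.1 mm².
Per-bolt design strength φR_n = 0.75 × 469 × 113.1 × 1 / 1000 = 39.78 kN.
n ≥ 168 / 39.78 = 4.223 → use 5 bolts.

5 bolts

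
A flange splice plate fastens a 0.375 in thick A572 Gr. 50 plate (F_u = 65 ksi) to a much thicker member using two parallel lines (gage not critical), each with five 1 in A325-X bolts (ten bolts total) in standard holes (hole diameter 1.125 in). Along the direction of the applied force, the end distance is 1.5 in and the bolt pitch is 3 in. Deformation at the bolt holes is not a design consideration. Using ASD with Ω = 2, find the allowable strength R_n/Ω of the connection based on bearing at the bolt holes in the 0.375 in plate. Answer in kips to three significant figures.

Per bolt r_n = 1.5 l_c t F_u ≤ 3.0 d t F_u; upper limit = 3.0 × 1 × 0.375 × 65 = 73.12 kips.
Edge bolt: l_c = 1.5 − 1.125/2 = 0.9375 in → 1.5 × 0.9375 × 0.375 × 65 = 34.28 → r_n = 34.28 kips.
Interior bolts: l_c = 3 − 1.125 = 1.875 in → 1.5 × 1.875 × 0.375 × 65 = 68.55 → r_n = 68.55 kips.
R_n = 2 × 34.28 + 8 × 68.55 = 617 kips.
Allowable strength R_n/Ω = 617 / 2 = 308 kips.

308 kips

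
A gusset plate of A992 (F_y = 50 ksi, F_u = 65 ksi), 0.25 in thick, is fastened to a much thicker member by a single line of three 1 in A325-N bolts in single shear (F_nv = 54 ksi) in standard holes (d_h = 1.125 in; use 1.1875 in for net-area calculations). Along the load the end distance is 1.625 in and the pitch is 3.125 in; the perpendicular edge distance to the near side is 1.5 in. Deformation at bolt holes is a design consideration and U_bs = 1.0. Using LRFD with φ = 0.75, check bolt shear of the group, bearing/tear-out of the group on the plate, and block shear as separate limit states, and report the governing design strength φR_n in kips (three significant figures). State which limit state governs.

Bolt shear: A_b = π·1²/4 = 0.7854 in²; R_n = 54 × 0.7854 × 3 × 1 = 127.2 kips → 0.75 × 127.2 = 95.4 kips.
Bearing: edge l_c = 1.062, r_n = 20.72 kips; interior l_c = 2, r_n = 39 kips; R_n = 20.72 + 2·39 = 98.72 kips → 74 kips.
Block shear: A_gv = 1.969, A_nv = 1.227, A_nt = 0.2266 in²; R_n = min(0.6F_uA_nv, 0.6F_yA_gv) + U_bs·F_u·A_nt = 62.56 kips → 46.9 kips.
Block shear governs: 46.9 kips.

46.9 kips (block shear governs)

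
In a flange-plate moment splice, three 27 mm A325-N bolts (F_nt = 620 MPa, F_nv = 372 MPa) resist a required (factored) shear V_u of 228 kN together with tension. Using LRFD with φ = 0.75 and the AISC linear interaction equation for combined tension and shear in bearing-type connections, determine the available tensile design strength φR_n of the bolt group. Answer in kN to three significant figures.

A_b = π·27²/4 = 572.6 mm²; f_rv = 228 × 1000 / (3 × 572.6) = 132.7 MPa.
F'_nt = 1.3 F_nt − (F_nt / φF_nv) f_rv = 1.3·620 − (620/(0.75·372))·132.7 = 511 MPa, capped at F_nt → F'_nt = 511 MPa.
R_n = F'_nt · A_b · n = 511 × 572.6 × 3 / 1000 = 877.8 kN.
Design strength φR_n = 0.75 × 877.8 = 658 kN.

658 kN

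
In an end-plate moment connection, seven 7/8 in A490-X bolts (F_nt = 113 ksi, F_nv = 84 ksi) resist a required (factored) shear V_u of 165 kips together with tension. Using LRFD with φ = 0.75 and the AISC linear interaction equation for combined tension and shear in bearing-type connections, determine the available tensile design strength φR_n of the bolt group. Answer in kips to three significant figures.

A_b = π·0.875²/4 = 0.6013 in²; f_rv = 165 / (7 × 0.6013) = 39.2 ksi.
F'_nt = 1.3 F_nt − (F_nt / φF_nv) f_rv = 1.3·113 − (113/(0.75·84))·39.2 = 76.59 ksi, capped at F_nt → F'_nt = 76.59 ksi.
R_n = F'_nt · A_b · n = 76.59 × 0.6013 × 7 = 322.4 kips.
Design strength φR_n = 0.75 × 322.4 = 242 kips.

242 kips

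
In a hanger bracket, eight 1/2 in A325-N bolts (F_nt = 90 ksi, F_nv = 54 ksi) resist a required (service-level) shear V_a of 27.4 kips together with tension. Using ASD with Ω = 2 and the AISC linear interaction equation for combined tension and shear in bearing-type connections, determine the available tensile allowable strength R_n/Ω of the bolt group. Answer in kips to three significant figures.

A_b = π·0.5²/4 = 0.1963 in²; f_rv = 27.4 / (8 × 0.1963) = 17.44 ksi.
F'_nt = 1.3 F_nt − (Ω F_nt / F_nv) f_rv = 1.3·90 − (2·90/54)·17.44 = 58.86 ksi, capped at F_nt → F'_nt = 58.86 ksi.
R_n = F'_nt · A_b · n = 58.86 × 0.1963 × 8 = 92.45 kips.
Allowable strength R_n/Ω = 92.45 / 2 = 46.2 kips.

46.2 kips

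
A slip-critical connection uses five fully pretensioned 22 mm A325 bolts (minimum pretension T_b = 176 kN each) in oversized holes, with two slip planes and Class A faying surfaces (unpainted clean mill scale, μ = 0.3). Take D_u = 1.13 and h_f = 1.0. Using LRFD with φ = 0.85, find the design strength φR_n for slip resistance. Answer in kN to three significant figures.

R_n = μ · D_u · h_f · T_b · n_s · n_b = 0.3 × 1.13 × 1.0 × 176 × 2 × 5 = 596.6 kN.
Design strength φR_n = 0.85 × 596.6 = 507 kN.

507 kN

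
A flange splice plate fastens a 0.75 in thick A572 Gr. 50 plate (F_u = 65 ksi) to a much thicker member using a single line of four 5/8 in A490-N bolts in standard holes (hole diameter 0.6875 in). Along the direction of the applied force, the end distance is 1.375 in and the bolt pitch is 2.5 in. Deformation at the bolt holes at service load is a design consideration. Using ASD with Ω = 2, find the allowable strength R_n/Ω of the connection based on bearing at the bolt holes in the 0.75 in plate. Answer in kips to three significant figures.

Per bolt r_n = 1.2 l_c t F_u ≤ 2.4 d t F_u; upper limit = 2.4 × 0.625 × 0.75 × 65 = 73.12 kips.
Edge bolt: l_c = 1.375 − 0.6875/2 = 1.031 in → 1.2 × 1.031 × 0.75 × 65 = 60.33 → r_n = 60.33 kips.
Interior bolts: l_c = 2.5 − 0.6875 = 1.812 in → 1.2 × 1.812 × 0.75 × 65 = 106 → r_n = 73.12 kips.
R_n = 1 × 60.33 + 3 × 73.12 = 279.7 kips.
Allowable strength R_n/Ω = 279.7 / 2 = 140 kips.

140 kips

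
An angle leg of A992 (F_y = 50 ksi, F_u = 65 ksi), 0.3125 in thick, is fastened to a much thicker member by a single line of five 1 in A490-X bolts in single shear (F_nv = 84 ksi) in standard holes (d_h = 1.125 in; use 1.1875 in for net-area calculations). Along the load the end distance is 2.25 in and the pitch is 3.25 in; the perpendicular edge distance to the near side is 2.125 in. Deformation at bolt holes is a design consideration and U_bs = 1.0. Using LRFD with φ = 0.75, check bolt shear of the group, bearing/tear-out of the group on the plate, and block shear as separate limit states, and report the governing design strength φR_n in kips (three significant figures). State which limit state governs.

Bolt shear: A_b = π·1²/4 = 0.7854 in²; R_n = 84 × 0.7854 × 5 × 1 = 329.9 kips → 0.75 × 329.9 = 247 kips.
Bearing: edge l_c = 1.688, r_n = 41.13 kips; interior l_c = 2.125, r_n = 48.75 kips; R_n = 41.13 + 4·48.75 = 236.1 kips → 177 kips.
Block shear: A_gv = 4.766, A_nv = 3.096, A_nt = 0.4785 in²; R_n = min(0.6F_uA_nv, 0.6F_yA_gv) + U_bs·F_u·A_nt = 151.8 kips → 114 kips.
Block shear governs: 114 kips.

114 kips (block shear governs)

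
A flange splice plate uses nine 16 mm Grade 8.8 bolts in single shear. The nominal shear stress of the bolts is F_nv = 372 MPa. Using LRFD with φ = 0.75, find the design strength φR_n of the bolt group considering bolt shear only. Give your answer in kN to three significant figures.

A_b = π × 16² / 4 = 201.1 mm².
R_n = F_nv · A_b · n · n_s = 372 × 201.1 × 9 × 1 / 1000 = 673.2 kN.
Design strength φR_n = 0.75 × 673.2 = 505 kN.

505 kN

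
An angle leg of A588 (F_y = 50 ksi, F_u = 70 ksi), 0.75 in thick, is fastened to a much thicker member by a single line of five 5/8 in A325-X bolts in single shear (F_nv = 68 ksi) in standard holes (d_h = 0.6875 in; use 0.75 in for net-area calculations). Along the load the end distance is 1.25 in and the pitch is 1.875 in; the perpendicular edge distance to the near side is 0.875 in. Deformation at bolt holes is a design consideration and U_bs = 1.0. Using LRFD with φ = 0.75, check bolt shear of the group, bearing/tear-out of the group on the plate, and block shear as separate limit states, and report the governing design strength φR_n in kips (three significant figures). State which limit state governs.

Bolt shear: A_b = π·0.625²/4 = 0.3068 in²; R_n = 68 × 0.3068 × 5 × 1 = 104.3 kips → 0.75 × 104.3 = 78.2 kips.
Bearing: edge l_c = 0.9062, r_n = 57.09 kips; interior l_c = 1.188, r_n = 74.81 kips; R_n = 57.09 + 4·74.81 = 356.3 kips → 267 kips.
Block shear: A_gv = 6.562, A_nv = 4.031, A_nt = 0.375 in²; R_n = min(0.6F_uA_nv, 0.6F_yA_gv) + U_bs·F_u·A_nt = 195.6 kips → 147 kips.
Bolt shear governs: 78.2 kips.

78.2 kips (bolt shear governs)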